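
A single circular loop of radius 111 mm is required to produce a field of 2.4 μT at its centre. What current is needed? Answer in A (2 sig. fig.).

I ≈ 0.42 A

At the centre of a circular loop B = μ₀I/(2R), so I = 2RB/μ₀.
With R = 0.111 m, I = 2 × 0.111 × 2.40×10⁻⁶ / (4π×10⁻⁷) = 0.424 A.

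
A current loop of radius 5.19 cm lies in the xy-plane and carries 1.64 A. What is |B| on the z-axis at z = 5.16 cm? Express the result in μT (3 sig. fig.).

On the axis of a circular loop, B = μ₀IR² / [2(R²+z²)^(3/2)].
R² + z² = (0.0519)² + (0.0516)² = 0.005356 m², and (R²+z²)^(3/2) = 3.92×10⁻⁴ m³.
B = (4π×10⁻⁷ × 1.64 × 0.002694) / (2 × 3.92×10⁻⁴) = 7.08×10⁻⁶ T.

B ≈ 7.08 μT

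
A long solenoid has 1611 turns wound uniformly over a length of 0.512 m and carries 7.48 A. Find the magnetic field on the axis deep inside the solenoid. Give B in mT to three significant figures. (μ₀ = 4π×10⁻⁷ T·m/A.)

B ≈ 29.6 mT

Inside a long solenoid, B = μ₀nI with n = 3146 turns/m.
B = 4π×10⁻⁷ × 3146 × 7.48 = 2.96×10⁻² T.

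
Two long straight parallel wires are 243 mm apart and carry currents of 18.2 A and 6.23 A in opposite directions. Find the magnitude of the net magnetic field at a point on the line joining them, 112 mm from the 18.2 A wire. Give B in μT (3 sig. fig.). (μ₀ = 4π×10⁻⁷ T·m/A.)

B ≈ 42.0 μT

Each long wire gives B = μ₀I/(2πd). Distances are d₁ = 0.112 m and d₂ = 0.131 m.
B₁ = 3.25×10⁻⁵ T, B₂ = 9.51×10⁻⁶ T.
Between antiparallel currents both contributions point the same way, so they add. B = B₁ + B₂ = 3.25×10⁻⁵ + 9.51×10⁻⁶ = 4.20×10⁻⁵ T.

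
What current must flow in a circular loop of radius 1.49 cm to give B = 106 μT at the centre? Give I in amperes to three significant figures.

I ≈ 2.51 A

At the centre of a circular loop B = μ₀I/(2R), so I = 2RB/μ₀.
With R = 0.0149 m, I = 2 × 0.0149 × 1.06×10⁻⁴ / (4π×10⁻⁷) = 2.51 A.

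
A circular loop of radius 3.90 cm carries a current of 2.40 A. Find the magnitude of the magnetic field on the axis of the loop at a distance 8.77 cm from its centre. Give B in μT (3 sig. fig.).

On the axis of a circular loop, B = μ₀IR² / [2(R²+z²)^(3/2)].
R² + z² = (0.039)² + (0.0877)² = 0.009212 m², and (R²+z²)^(3/2) = 8.84×10⁻⁴ m³.
B = (4π×10⁻⁷ × 2.40 × 0.001521) / (2 × 8.84×10⁻⁴) = 2.59×10⁻⁶ T.

B ≈ 2.59 μT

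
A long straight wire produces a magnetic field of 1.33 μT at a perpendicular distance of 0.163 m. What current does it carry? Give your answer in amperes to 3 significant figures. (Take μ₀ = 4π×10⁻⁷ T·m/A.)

For a long straight wire B = μ₀I/(2πd), so I = 2πdB/μ₀.
I = 2π × 0.163 × 1.33×10⁻⁶ / (4π×10⁻⁷) = 1.08 A.

I ≈ 1.08 A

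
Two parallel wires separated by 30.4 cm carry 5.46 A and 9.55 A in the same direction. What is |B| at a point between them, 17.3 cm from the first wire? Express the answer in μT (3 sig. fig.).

Each long wire gives B = μ₀I/(2πd). Distances are d₁ = 0.173 m and d₂ = 0.131 m.
B₁ = 6.31×10⁻⁶ T, B₂ = 1.46×10⁻⁵ T.
Between parallel currents the two contributions point in opposite directions, so they subtract. B = |B₁ − B₂| = |6.31×10⁻⁶ − 1.46×10⁻⁵| = 8.27×10⁻⁶ T.

B ≈ 8.27 μT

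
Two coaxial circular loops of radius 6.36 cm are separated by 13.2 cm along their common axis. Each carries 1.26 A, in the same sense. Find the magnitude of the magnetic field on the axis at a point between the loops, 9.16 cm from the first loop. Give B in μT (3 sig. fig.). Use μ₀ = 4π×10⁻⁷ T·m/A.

B ≈ 9.80 μT

Each loop contributes B = μ₀IR²/[2(R²+z²)^(3/2)] on the axis, with z measured from that loop.
Loop 1 (z = 0.0916 m): B₁ = 2.31×10⁻⁶ T. Loop 2 (z = 0.0404 m): B₂ = 7.49×10⁻⁶ T.
The fields add: B = B₁ + B₂ = 9.80×10⁻⁶ T.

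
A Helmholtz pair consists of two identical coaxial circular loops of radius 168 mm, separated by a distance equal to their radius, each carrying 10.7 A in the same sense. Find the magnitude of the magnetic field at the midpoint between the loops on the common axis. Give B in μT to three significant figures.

Each loop contributes B = μ₀IR²/[2(R²+z²)^(3/2)] on the axis, with z measured from that loop.
Loop 1 (z = 0.084 m): B₁ = 2.86×10⁻⁵ T. Loop 2 (z = 0.084 m): B₂ = 2.86×10⁻⁵ T.
The fields add: B = B₁ + B₂ = 5.73×10⁻⁵ T.

B ≈ 57.3 μT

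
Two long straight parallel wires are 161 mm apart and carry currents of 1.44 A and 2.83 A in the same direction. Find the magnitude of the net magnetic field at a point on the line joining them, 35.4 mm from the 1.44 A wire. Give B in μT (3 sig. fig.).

B ≈ 3.63 μT

Each long wire gives B = μ₀I/(2πd). Distances are d₁ = 0.0354 m and d₂ = 0.1256 m.
B₁ = 8.14×10⁻⁶ T, B₂ = 4.51×10⁻⁶ T.
Between parallel currents the two contributions point in opposite directions, so they subtract. B = |B₁ − B₂| = |8.14×10⁻⁶ − 4.51×10⁻⁶| = 3.63×10⁻⁶ T.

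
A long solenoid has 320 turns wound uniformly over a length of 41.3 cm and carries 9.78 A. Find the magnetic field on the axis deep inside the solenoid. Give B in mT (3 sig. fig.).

Inside a long solenoid, B = μ₀nI with n = 774.8 turns/m.
B = 4π×10⁻⁷ × 774.8 × 9.78 = 9.52×10⁻³ T.

B ≈ 9.52 mT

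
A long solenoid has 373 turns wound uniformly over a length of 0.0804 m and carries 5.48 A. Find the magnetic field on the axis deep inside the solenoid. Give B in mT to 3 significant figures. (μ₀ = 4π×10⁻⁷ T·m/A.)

B ≈ 31.9 mT

Inside a long solenoid, B = μ₀nI with n = 4639 turns/m.
B = 4π×10⁻⁷ × 4639 × 5.48 = 3.19×10⁻² T.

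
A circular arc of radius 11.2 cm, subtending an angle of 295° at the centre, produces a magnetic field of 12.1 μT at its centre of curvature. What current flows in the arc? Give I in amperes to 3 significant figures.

I ≈ 2.63 A

For a circular arc, B = μ₀Iφ/(4πR) with φ in radians; here φ = 5.149 rad.
So I = 4πRB/(μ₀φ) = 4π × 0.112 × 1.21×10⁻⁵ / (4π×10⁻⁷ × 5.149) = 2.63 A.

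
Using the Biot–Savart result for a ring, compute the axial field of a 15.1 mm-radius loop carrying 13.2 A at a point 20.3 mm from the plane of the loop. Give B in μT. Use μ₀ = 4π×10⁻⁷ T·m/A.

B ≈ 117 μT

On the axis of a circular loop, B = μ₀IR² / [2(R²+z²)^(3/2)].
R² + z² = (0.0151)² + (0.0203)² = 0.0006401 m², and (R²+z²)^(3/2) = 1.62×10⁻⁵ m³.
B = (4π×10⁻⁷ × 13.2 × 0.000228) / (2 × 1.62×10⁻⁵) = 1.17×10⁻⁴ T.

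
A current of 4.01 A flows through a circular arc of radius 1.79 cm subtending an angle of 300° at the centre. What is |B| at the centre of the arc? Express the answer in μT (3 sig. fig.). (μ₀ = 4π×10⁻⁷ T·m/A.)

The Biot–Savart field of a circular arc at its centre is B = μ₀Iφ/(4πR), with φ = 5.236 rad.
B = (4π×10⁻⁷ × 4.01 × 5.236) / (4π × 0.0179) = 1.17×10⁻⁴ T.

B ≈ 117 μT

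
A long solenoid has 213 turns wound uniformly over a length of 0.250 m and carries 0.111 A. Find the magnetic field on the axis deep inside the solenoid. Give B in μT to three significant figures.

Inside a long solenoid, B = μ₀nI with n = 852 turns/m.
B = 4π×10⁻⁷ × 852 × 0.111 = 1.19×10⁻⁴ T.

B ≈ 119 μT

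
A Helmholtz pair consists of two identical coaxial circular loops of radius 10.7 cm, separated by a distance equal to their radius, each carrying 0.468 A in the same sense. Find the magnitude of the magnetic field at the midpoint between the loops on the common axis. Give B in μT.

Each loop contributes B = μ₀IR²/[2(R²+z²)^(3/2)] on the axis, with z measured from that loop.
Loop 1 (z = 0.0535 m): B₁ = 1.97×10⁻⁶ T. Loop 2 (z = 0.0535 m): B₂ = 1.97×10⁻⁶ T.
The fields add: B = B₁ + B₂ = 3.93×10⁻⁶ T.

B ≈ 3.93 μT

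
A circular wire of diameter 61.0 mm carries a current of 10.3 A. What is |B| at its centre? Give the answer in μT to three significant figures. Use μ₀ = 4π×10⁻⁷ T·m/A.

B ≈ 212 μT

At the centre of a circular loop the Biot–Savart law gives B = μ₀I/(2R) (so R = 0.0305 m).
B = (4π×10⁻⁷ × 10.3) / (2 × 0.0305) = 2.12×10⁻⁴ T.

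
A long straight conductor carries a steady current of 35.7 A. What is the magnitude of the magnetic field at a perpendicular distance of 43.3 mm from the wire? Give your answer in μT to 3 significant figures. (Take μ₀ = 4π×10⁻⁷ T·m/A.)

For an infinitely long straight wire, B = μ₀I/(2πd).
B = (4π×10⁻⁷ × 35.7) / (2π × 0.0433) = 1.65×10⁻⁴ T.

B ≈ 165 μT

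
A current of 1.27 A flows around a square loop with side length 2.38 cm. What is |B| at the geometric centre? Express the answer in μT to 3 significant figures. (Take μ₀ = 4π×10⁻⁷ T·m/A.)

B ≈ 60.4 μT

Each side is a finite straight segment at perpendicular distance d = a/(2 tan(π/4)) = 0.0119 m from the centre, with end-angles ±π/4.
One side contributes B₁ = (μ₀I/4πd)·2 sin(π/4) = 1.51×10⁻⁵ T.
All 4 sides add in the same direction: B = 4 × 1.51×10⁻⁵ = 6.04×10⁻⁵ T.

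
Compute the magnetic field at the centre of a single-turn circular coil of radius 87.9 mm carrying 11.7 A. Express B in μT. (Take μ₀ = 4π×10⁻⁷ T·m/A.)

B ≈ 83.6 μT

At the centre of a circular loop the Biot–Savart law gives B = μ₀I/(2R).
B = (4π×10⁻⁷ × 11.7) / (2 × 0.0879) = 8.36×10⁻⁵ T.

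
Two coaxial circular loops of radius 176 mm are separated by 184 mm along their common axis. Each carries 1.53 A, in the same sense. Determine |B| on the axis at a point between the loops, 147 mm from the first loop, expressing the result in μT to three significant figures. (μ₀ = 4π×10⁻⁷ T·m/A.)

B ≈ 7.59 μT

Each loop contributes B = μ₀IR²/[2(R²+z²)^(3/2)] on the axis, with z measured from that loop.
Loop 1 (z = 0.147 m): B₁ = 2.47×10⁻⁶ T. Loop 2 (z = 0.037 m): B₂ = 5.12×10⁻⁶ T.
The fields add: B = B₁ + B₂ = 7.59×10⁻⁶ T.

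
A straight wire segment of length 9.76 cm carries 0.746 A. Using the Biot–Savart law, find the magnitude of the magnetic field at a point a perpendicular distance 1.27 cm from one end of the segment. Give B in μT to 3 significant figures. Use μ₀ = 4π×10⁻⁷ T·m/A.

For a finite straight segment, B = (μ₀I/4πd)(sinθ₁ + sinθ₂), where θ₁, θ₂ are the angles from the perpendicular to each end.
The perpendicular foot is at one end, so the two end-offsets along the wire are 0 and L = 0.0976 m.
sinθ₁ = 0/√(0²+0.0127²) = 0.0000; sinθ₂ = 0.0976/√(0.0976²+0.0127²) = 0.9916.
B = (4π×10⁻⁷ × 0.746) / (4π × 0.0127) × (0.0000 + 0.9916) = 5.82×10⁻⁶ T.

B ≈ 5.82 μT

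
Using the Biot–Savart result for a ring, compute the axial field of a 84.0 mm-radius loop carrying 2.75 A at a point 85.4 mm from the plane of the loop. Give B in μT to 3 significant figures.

B ≈ 7.09 μT

On the axis of a circular loop, B = μ₀IR² / [2(R²+z²)^(3/2)].
R² + z² = (0.084)² + (0.0854)² = 0.01435 m², and (R²+z²)^(3/2) = 1.72×10⁻³ m³.
B = (4π×10⁻⁷ × 2.75 × 0.007056) / (2 × 1.72×10⁻³) = 7.09×10⁻⁶ T.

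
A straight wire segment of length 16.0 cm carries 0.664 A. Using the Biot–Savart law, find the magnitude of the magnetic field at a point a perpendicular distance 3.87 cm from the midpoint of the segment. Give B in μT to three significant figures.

For a finite straight segment, B = (μ₀I/4πd)(sinθ₁ + sinθ₂), where θ₁, θ₂ are the angles from the perpendicular to each end.
The perpendicular from the point meets the wire at its midpoint, so each end is L/2 = 0.08 m away along the wire.
sinθ₁ = 0.08/√(0.08²+0.0387²) = 0.9002; sinθ₂ = 0.08/√(0.08²+0.0387²) = 0.9002.
B = (4π×10⁻⁷ × 0.664) / (4π × 0.0387) × (0.9002 + 0.9002) = 3.09×10⁻⁶ T.

B ≈ 3.09 μT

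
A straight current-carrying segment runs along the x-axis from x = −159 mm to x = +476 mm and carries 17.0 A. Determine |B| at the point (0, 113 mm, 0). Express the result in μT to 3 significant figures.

For a finite straight segment, B = (μ₀I/4πd)(sinθ₁ + sinθ₂), where θ₁, θ₂ are the angles from the perpendicular to each end.
The perpendicular distance is d = 0.113 m; the end-offsets along the wire are a = 0.159 m and b = 0.476 m.
sinθ₁ = 0.159/√(0.159²+0.113²) = 0.8151; sinθ₂ = 0.476/√(0.476²+0.113²) = 0.9730.
B = (4π×10⁻⁷ × 17.0) / (4π × 0.113) × (0.8151 + 0.9730) = 2.69×10⁻⁵ T.

B ≈ 26.9 μT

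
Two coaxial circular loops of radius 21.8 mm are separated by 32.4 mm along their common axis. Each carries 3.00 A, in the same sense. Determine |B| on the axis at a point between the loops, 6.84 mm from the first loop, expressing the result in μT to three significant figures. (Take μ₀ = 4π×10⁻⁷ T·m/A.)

Each loop contributes B = μ₀IR²/[2(R²+z²)^(3/2)] on the axis, with z measured from that loop.
Loop 1 (z = 0.00684 m): B₁ = 7.51×10⁻⁵ T. Loop 2 (z = 0.02556 m): B₂ = 2.36×10⁻⁵ T.
The fields add: B = B₁ + B₂ = 9.87×10⁻⁵ T.

B ≈ 98.7 μT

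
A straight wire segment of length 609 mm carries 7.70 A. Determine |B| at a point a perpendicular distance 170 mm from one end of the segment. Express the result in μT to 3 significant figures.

B ≈ 4.36 μT

For a finite straight segment, B = (μ₀I/4πd)(sinθ₁ + sinθ₂), where θ₁, θ₂ are the angles from the perpendicular to each end.
The perpendicular foot is at one end, so the two end-offsets along the wire are 0 and L = 0.609 m.
sinθ₁ = 0/√(0²+0.17²) = 0.0000; sinθ₂ = 0.609/√(0.609²+0.17²) = 0.9632.
B = (4π×10⁻⁷ × 7.70) / (4π × 0.17) × (0.0000 + 0.9632) = 4.36×10⁻⁶ T.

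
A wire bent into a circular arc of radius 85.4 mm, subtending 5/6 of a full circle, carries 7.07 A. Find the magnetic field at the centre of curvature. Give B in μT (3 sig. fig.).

The Biot–Savart field of a circular arc at its centre is B = μ₀Iφ/(4πR), with φ = 5.236 rad.
B = (4π×10⁻⁷ × 7.07 × 5.236) / (4π × 0.0854) = 4.33×10⁻⁵ T.

B ≈ 43.3 μT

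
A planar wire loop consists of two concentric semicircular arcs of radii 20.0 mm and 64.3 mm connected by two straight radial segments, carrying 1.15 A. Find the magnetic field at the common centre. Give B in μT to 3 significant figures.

The radial connectors point toward the centre, so dl × r̂ = 0 and they contribute nothing.
Each semicircle gives μ₀I/(4R): inner arc 1.81×10⁻⁵ T, outer arc 5.62×10⁻⁶ T.
The two arcs carry current in opposite angular senses, so their fields oppose: B = |1.81×10⁻⁵ − 5.62×10⁻⁶| = 1.24×10⁻⁵ T.

B ≈ 12.4 μT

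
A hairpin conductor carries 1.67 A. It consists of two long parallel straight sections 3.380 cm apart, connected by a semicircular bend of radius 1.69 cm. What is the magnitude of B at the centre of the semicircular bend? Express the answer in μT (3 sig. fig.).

The semicircular arc contributes B_arc = μ₀I·π/(4πR) = μ₀I/(4R) = 3.10×10⁻⁵ T.
Each semi-infinite lead is at perpendicular distance R = 0.0169 m from the centre, with the perpendicular foot at its near end, so it contributes μ₀I/(4πR); both point the same way, together 1.98×10⁻⁵ T.
Arc and leads all point the same direction: B = 3.10×10⁻⁵ + 1.98×10⁻⁵ = 5.08×10⁻⁵ T.

B ≈ 50.8 μT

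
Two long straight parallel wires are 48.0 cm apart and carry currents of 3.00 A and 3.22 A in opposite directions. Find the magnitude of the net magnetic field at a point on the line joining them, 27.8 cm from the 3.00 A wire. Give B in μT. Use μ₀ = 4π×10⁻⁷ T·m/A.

Each long wire gives B = μ₀I/(2πd). Distances are d₁ = 0.278 m and d₂ = 0.202 m.
B₁ = 2.16×10⁻⁶ T, B₂ = 3.19×10⁻⁶ T.
Between antiparallel currents both contributions point the same way, so they add. B = B₁ + B₂ = 2.16×10⁻⁶ + 3.19×10⁻⁶ = 5.35×10⁻⁶ T.

B ≈ 5.35 μT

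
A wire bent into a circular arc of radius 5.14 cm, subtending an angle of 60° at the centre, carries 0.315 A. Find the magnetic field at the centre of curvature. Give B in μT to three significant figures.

The Biot–Savart field of a circular arc at its centre is B = μ₀Iφ/(4πR), with φ = 1.047 rad.
B = (4π×10⁻⁷ × 0.315 × 1.047) / (4π × 0.0514) = 6.42×10⁻⁷ T.

B ≈ 0.642 μT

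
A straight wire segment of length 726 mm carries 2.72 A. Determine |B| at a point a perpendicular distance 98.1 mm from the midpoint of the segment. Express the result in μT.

B ≈ 5.35 μT

For a finite straight segment, B = (μ₀I/4πd)(sinθ₁ + sinθ₂), where θ₁, θ₂ are the angles from the perpendicular to each end.
The perpendicular from the point meets the wire at its midpoint, so each end is L/2 = 0.363 m away along the wire.
sinθ₁ = 0.363/√(0.363²+0.0981²) = 0.9654; sinθ₂ = 0.363/√(0.363²+0.0981²) = 0.9654.
B = (4π×10⁻⁷ × 2.72) / (4π × 0.0981) × (0.9654 + 0.9654) = 5.35×10⁻⁶ T.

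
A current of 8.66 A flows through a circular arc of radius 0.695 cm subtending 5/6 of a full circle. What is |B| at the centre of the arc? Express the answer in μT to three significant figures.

The Biot–Savart field of a circular arc at its centre is B = μ₀Iφ/(4πR), with φ = 5.236 rad.
B = (4π×10⁻⁷ × 8.66 × 5.236) / (4π × 0.00695) = 6.52×10⁻⁴ T.

B ≈ 652 μT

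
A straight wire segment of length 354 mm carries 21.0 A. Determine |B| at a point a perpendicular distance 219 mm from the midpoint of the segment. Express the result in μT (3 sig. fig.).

B ≈ 12.1 μT

For a finite straight segment, B = (μ₀I/4πd)(sinθ₁ + sinθ₂), where θ₁, θ₂ are the angles from the perpendicular to each end.
The perpendicular from the point meets the wire at its midpoint, so each end is L/2 = 0.177 m away along the wire.
sinθ₁ = 0.177/√(0.177²+0.219²) = 0.6286; sinθ₂ = 0.177/√(0.177²+0.219²) = 0.6286.
B = (4π×10⁻⁷ × 21.0) / (4π × 0.219) × (0.6286 + 0.6286) = 1.21×10⁻⁵ T.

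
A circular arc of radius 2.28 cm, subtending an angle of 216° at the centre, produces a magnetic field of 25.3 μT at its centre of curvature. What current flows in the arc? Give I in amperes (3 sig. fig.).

For a circular arc, B = μ₀Iφ/(4πR) with φ in radians; here φ = 3.77 rad.
So I = 4πRB/(μ₀φ) = 4π × 0.0228 × 2.53×10⁻⁵ / (4π×10⁻⁷ × 3.77) = 1.53 A.

I ≈ 1.53 A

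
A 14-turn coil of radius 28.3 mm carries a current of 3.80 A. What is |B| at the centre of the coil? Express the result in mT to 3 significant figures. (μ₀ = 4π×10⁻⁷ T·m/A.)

B ≈ 1.18 mT

For an N-turn flat coil, B = Nμ₀I/(2R) with R = 0.0283 m.
B = 14 × 8.44×10⁻⁵ T = 1.18×10⁻³ T.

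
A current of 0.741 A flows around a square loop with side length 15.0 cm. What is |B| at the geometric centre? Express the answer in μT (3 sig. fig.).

Each side is a finite straight segment at perpendicular distance d = a/(2 tan(π/4)) = 0.075 m from the centre, with end-angles ±π/4.
One side contributes B₁ = (μ₀I/4πd)·2 sin(π/4) = 1.40×10⁻⁶ T.
All 4 sides add in the same direction: B = 4 × 1.40×10⁻⁶ = 5.59×10⁻⁶ T.

B ≈ 5.59 μT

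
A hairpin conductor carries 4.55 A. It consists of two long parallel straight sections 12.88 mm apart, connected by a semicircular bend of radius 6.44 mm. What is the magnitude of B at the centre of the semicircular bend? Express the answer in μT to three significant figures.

The semicircular arc contributes B_arc = μ₀I·π/(4πR) = μ₀I/(4R) = 2.22×10⁻⁴ T.
Each semi-infinite lead is at perpendicular distance R = 0.00644 m from the centre, with the perpendicular foot at its near end, so it contributes μ₀I/(4πR); both point the same way, together 1.41×10⁻⁴ T.
Arc and leads all point the same direction: B = 2.22×10⁻⁴ + 1.41×10⁻⁴ = 3.63×10⁻⁴ T.

B ≈ 363 μT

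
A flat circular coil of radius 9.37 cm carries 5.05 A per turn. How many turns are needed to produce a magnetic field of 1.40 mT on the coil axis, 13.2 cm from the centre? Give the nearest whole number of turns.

For an N-turn coil, B = Nμ₀IR²/[2(R²+z²)^(3/2)]. A single turn gives B₁ = 6.57×10⁻⁶ T with R = 0.0937 m, z = 0.132 m.
N = B/B₁ = 1.40×10⁻³ / 6.57×10⁻⁶ = 213.17.

N = 213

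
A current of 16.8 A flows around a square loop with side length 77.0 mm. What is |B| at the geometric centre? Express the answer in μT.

Each side is a finite straight segment at perpendicular distance d = a/(2 tan(π/4)) = 0.0385 m from the centre, with end-angles ±π/4.
One side contributes B₁ = (μ₀I/4πd)·2 sin(π/4) = 6.17×10⁻⁵ T.
All 4 sides add in the same direction: B = 4 × 6.17×10⁻⁵ = 2.47×10⁻⁴ T.

B ≈ 247 μT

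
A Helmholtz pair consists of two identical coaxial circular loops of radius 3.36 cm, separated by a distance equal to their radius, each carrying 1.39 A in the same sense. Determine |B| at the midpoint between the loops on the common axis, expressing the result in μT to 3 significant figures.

B ≈ 37.2 μT

Each loop contributes B = μ₀IR²/[2(R²+z²)^(3/2)] on the axis, with z measured from that loop.
Loop 1 (z = 0.0168 m): B₁ = 1.86×10⁻⁵ T. Loop 2 (z = 0.0168 m): B₂ = 1.86×10⁻⁵ T.
The fields add: B = B₁ + B₂ = 3.72×10⁻⁵ T.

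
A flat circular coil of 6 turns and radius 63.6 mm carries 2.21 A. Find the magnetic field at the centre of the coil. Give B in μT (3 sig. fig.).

B ≈ 131 μT

For an N-turn flat coil, B = Nμ₀I/(2R) with R = 0.0636 m.
B = 6 × 2.18×10⁻⁵ T = 1.31×10⁻⁴ T.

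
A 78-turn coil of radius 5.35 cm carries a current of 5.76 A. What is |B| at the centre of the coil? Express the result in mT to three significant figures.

B ≈ 5.28 mT

For an N-turn flat coil, B = Nμ₀I/(2R) with R = 0.0535 m.
B = 78 × 6.76×10⁻⁵ T = 5.28×10⁻³ T.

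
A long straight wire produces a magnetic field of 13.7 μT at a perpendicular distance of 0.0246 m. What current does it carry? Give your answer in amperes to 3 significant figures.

For a long straight wire B = μ₀I/(2πd), so I = 2πdB/μ₀.
I = 2π × 0.0246 × 1.37×10⁻⁵ / (4π×10⁻⁷) = 1.69 A.

I ≈ 1.69 A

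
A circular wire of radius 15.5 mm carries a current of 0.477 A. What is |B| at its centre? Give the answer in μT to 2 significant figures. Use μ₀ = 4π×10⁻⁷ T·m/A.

At the centre of a circular loop the Biot–Savart law gives B = μ₀I/(2R).
B = (4π×10⁻⁷ × 0.477) / (2 × 0.0155) = 1.93×10⁻⁵ T.

B ≈ 19 μT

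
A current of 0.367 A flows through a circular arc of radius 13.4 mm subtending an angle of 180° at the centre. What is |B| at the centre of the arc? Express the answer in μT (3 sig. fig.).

The Biot–Savart field of a circular arc at its centre is B = μ₀Iφ/(4πR), with φ = 3.142 rad.
B = (4π×10⁻⁷ × 0.367 × 3.142) / (4π × 0.0134) = 8.60×10⁻⁶ T.

B ≈ 8.60 μT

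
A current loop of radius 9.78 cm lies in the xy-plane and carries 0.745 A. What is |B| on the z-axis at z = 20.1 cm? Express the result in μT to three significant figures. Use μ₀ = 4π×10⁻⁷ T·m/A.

B ≈ 0.401 μT

On the axis of a circular loop, B = μ₀IR² / [2(R²+z²)^(3/2)].
R² + z² = (0.0978)² + (0.201)² = 0.04997 m², and (R²+z²)^(3/2) = 1.12×10⁻² m³.
B = (4π×10⁻⁷ × 0.745 × 0.009565) / (2 × 1.12×10⁻²) = 4.01×10⁻⁷ T.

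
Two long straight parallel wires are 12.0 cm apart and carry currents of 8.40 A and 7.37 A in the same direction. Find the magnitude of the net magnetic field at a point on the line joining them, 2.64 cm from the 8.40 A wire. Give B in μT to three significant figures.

Each long wire gives B = μ₀I/(2πd). Distances are d₁ = 0.0264 m and d₂ = 0.0936 m.
B₁ = 6.36×10⁻⁵ T, B₂ = 1.57×10⁻⁵ T.
Between parallel currents the two contributions point in opposite directions, so they subtract. B = |B₁ − B₂| = |6.36×10⁻⁵ − 1.57×10⁻⁵| = 4.79×10⁻⁵ T.

B ≈ 47.9 μT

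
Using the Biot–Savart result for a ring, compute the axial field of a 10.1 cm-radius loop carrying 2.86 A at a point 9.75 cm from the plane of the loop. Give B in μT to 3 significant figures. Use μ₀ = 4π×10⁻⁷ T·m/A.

B ≈ 6.63 μT

On the axis of a circular loop, B = μ₀IR² / [2(R²+z²)^(3/2)].
R² + z² = (0.101)² + (0.0975)² = 0.01971 m², and (R²+z²)^(3/2) = 2.77×10⁻³ m³.
B = (4π×10⁻⁷ × 2.86 × 0.0102) / (2 × 2.77×10⁻³) = 6.63×10⁻⁶ T.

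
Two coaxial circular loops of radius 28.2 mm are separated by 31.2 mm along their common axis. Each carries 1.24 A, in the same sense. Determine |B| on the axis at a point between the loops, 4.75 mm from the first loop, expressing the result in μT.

B ≈ 37.2 μT

Each loop contributes B = μ₀IR²/[2(R²+z²)^(3/2)] on the axis, with z measured from that loop.
Loop 1 (z = 0.00475 m): B₁ = 2.65×10⁻⁵ T. Loop 2 (z = 0.02645 m): B₂ = 1.07×10⁻⁵ T.
The fields add: B = B₁ + B₂ = 3.72×10⁻⁵ T.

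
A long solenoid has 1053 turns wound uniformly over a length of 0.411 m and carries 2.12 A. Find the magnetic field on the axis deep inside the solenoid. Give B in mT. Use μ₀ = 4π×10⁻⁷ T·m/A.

B ≈ 6.83 mT

Inside a long solenoid, B = μ₀nI with n = 2562 turns/m.
B = 4π×10⁻⁷ × 2562 × 2.12 = 6.83×10⁻³ T.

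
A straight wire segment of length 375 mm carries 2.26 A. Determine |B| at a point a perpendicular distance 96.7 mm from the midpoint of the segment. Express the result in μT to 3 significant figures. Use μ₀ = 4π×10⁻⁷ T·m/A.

B ≈ 4.15 μT

For a finite straight segment, B = (μ₀I/4πd)(sinθ₁ + sinθ₂), where θ₁, θ₂ are the angles from the perpendicular to each end.
The perpendicular from the point meets the wire at its midpoint, so each end is L/2 = 0.1875 m away along the wire.
sinθ₁ = 0.1875/√(0.1875²+0.0967²) = 0.8888; sinθ₂ = 0.1875/√(0.1875²+0.0967²) = 0.8888.
B = (4π×10⁻⁷ × 2.26) / (4π × 0.0967) × (0.8888 + 0.8888) = 4.15×10⁻⁶ T.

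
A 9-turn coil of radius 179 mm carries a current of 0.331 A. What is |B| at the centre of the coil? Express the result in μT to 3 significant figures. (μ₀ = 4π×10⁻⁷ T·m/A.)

For an N-turn flat coil, B = Nμ₀I/(2R) with R = 0.179 m.
B = 9 × 1.16×10⁻⁶ T = 1.05×10⁻⁵ T.

B ≈ 10.5 μT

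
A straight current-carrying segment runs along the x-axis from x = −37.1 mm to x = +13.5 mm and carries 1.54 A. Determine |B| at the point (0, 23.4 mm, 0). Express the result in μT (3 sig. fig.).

For a finite straight segment, B = (μ₀I/4πd)(sinθ₁ + sinθ₂), where θ₁, θ₂ are the angles from the perpendicular to each end.
The perpendicular distance is d = 0.0234 m; the end-offsets along the wire are a = 0.0371 m and b = 0.0135 m.
sinθ₁ = 0.0371/√(0.0371²+0.0234²) = 0.8458; sinθ₂ = 0.0135/√(0.0135²+0.0234²) = 0.4997.
B = (4π×10⁻⁷ × 1.54) / (4π × 0.0234) × (0.8458 + 0.4997) = 8.86×10⁻⁶ T.

B ≈ 8.86 μT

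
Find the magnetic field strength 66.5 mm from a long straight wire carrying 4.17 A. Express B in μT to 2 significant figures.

For an infinitely long straight wire, B = μ₀I/(2πd).
B = (4π×10⁻⁷ × 4.17) / (2π × 0.0665) = 1.25×10⁻⁵ T.

B ≈ 13 μT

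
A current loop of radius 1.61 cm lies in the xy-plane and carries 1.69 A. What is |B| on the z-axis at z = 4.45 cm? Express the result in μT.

B ≈ 2.60 μT

On the axis of a circular loop, B = μ₀IR² / [2(R²+z²)^(3/2)].
R² + z² = (0.0161)² + (0.0445)² = 0.002239 m², and (R²+z²)^(3/2) = 1.06×10⁻⁴ m³.
B = (4π×10⁻⁷ × 1.69 × 0.0002592) / (2 × 1.06×10⁻⁴) = 2.60×10⁻⁶ T.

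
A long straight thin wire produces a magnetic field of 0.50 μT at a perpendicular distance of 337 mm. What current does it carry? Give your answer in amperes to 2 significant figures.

I ≈ 0.84 A

For a long straight wire B = μ₀I/(2πd), so I = 2πdB/μ₀.
I = 2π × 0.337 × 5.00×10⁻⁷ / (4π×10⁻⁷) = 0.842 A.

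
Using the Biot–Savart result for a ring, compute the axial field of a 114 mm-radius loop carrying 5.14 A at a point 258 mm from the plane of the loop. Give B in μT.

On the axis of a circular loop, B = μ₀IR² / [2(R²+z²)^(3/2)].
R² + z² = (0.114)² + (0.258)² = 0.07956 m², and (R²+z²)^(3/2) = 2.24×10⁻² m³.
B = (4π×10⁻⁷ × 5.14 × 0.013) / (2 × 2.24×10⁻²) = 1.87×10⁻⁶ T.

B ≈ 1.87 μT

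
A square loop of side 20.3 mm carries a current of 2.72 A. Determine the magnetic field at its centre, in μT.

B ≈ 152 μT

Each side is a finite straight segment at perpendicular distance d = a/(2 tan(π/4)) = 0.01015 m from the centre, with end-angles ±π/4.
One side contributes B₁ = (μ₀I/4πd)·2 sin(π/4) = 3.79×10⁻⁵ T.
All 4 sides add in the same direction: B = 4 × 3.79×10⁻⁵ = 1.52×10⁻⁴ T.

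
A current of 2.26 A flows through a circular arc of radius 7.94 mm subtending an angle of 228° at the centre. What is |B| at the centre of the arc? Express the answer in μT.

The Biot–Savart field of a circular arc at its centre is B = μ₀Iφ/(4πR), with φ = 3.979 rad.
B = (4π×10⁻⁷ × 2.26 × 3.979) / (4π × 0.00794) = 1.13×10⁻⁴ T.

B ≈ 113 μT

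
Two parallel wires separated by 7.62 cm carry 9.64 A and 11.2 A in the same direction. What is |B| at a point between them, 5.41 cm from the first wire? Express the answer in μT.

B ≈ 65.7 μT

Each long wire gives B = μ₀I/(2πd). Distances are d₁ = 0.0541 m and d₂ = 0.0221 m.
B₁ = 3.56×10⁻⁵ T, B₂ = 1.01×10⁻⁴ T.
Between parallel currents the two contributions point in opposite directions, so they subtract. B = |B₁ − B₂| = |3.56×10⁻⁵ − 1.01×10⁻⁴| = 6.57×10⁻⁵ T.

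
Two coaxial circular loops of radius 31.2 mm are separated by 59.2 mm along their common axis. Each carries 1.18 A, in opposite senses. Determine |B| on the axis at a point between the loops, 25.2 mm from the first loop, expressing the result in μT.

Each loop contributes B = μ₀IR²/[2(R²+z²)^(3/2)] on the axis, with z measured from that loop.
Loop 1 (z = 0.0252 m): B₁ = 1.12×10⁻⁵ T. Loop 2 (z = 0.034 m): B₂ = 7.34×10⁻⁶ T.
The fields oppose: B = |B₁ − B₂| = 3.84×10⁻⁶ T.

B ≈ 3.84 μT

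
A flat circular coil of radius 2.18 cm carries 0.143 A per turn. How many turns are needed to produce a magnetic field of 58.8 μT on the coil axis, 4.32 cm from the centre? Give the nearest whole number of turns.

For an N-turn coil, B = Nμ₀IR²/[2(R²+z²)^(3/2)]. A single turn gives B₁ = 3.77×10⁻⁷ T with R = 0.0218 m, z = 0.0432 m.
N = B/B₁ = 5.88×10⁻⁵ / 3.77×10⁻⁷ = 156.02.

N = 156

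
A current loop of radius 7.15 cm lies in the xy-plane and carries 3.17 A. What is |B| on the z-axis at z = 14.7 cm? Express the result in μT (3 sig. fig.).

On the axis of a circular loop, B = μ₀IR² / [2(R²+z²)^(3/2)].
R² + z² = (0.0715)² + (0.147)² = 0.02672 m², and (R²+z²)^(3/2) = 4.37×10⁻³ m³.
B = (4π×10⁻⁷ × 3.17 × 0.005112) / (2 × 4.37×10⁻³) = 2.33×10⁻⁶ T.

B ≈ 2.33 μT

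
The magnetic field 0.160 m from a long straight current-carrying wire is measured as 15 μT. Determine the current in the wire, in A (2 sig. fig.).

I ≈ 12 A

For a long straight wire B = μ₀I/(2πd), so I = 2πdB/μ₀.
I = 2π × 0.16 × 1.50×10⁻⁵ / (4π×10⁻⁷) = 12.0 A.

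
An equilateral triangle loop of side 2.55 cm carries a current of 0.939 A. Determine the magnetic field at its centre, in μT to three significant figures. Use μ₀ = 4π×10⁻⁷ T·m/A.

Each side is a finite straight segment at perpendicular distance d = a/(2 tan(π/3)) = 0.007361 m from the centre, with end-angles ±π/3.
One side contributes B₁ = (μ₀I/4πd)·2 sin(π/3) = 2.21×10⁻⁵ T.
All 3 sides add in the same direction: B = 3 × 2.21×10⁻⁵ = 6.63×10⁻⁵ T.

B ≈ 66.3 μT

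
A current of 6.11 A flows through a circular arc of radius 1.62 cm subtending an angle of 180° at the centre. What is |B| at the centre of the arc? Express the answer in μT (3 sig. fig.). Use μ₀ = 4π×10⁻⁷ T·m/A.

B ≈ 118 μT

The Biot–Savart field of a circular arc at its centre is B = μ₀Iφ/(4πR), with φ = 3.142 rad.
B = (4π×10⁻⁷ × 6.11 × 3.142) / (4π × 0.0162) = 1.18×10⁻⁴ T.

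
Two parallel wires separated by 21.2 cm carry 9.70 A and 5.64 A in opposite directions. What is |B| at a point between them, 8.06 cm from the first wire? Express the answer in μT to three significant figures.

B ≈ 32.7 μT

Each long wire gives B = μ₀I/(2πd). Distances are d₁ = 0.0806 m and d₂ = 0.1314 m.
B₁ = 2.41×10⁻⁵ T, B₂ = 8.58×10⁻⁶ T.
Between antiparallel currents both contributions point the same way, so they add. B = B₁ + B₂ = 2.41×10⁻⁵ + 8.58×10⁻⁶ = 3.27×10⁻⁵ T.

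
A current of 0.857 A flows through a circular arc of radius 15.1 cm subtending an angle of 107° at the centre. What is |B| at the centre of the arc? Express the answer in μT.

The Biot–Savart field of a circular arc at its centre is B = μ₀Iφ/(4πR), with φ = 1.868 rad.
B = (4π×10⁻⁷ × 0.857 × 1.868) / (4π × 0.151) = 1.06×10⁻⁶ T.

B ≈ 1.06 μT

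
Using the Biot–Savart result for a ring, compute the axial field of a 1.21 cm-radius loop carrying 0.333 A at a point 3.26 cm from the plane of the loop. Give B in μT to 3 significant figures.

B ≈ 0.729 μT

On the axis of a circular loop, B = μ₀IR² / [2(R²+z²)^(3/2)].
R² + z² = (0.0121)² + (0.0326)² = 0.001209 m², and (R²+z²)^(3/2) = 4.20×10⁻⁵ m³.
B = (4π×10⁻⁷ × 0.333 × 0.0001464) / (2 × 4.20×10⁻⁵) = 7.29×10⁻⁷ T.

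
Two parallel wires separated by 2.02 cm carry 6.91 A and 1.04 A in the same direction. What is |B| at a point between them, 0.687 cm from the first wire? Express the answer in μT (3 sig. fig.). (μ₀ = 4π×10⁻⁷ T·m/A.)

B ≈ 186 μT

Each long wire gives B = μ₀I/(2πd). Distances are d₁ = 0.00687 m and d₂ = 0.01333 m.
B₁ = 2.01×10⁻⁴ T, B₂ = 1.56×10⁻⁵ T.
Between parallel currents the two contributions point in opposite directions, so they subtract. B = |B₁ − B₂| = |2.01×10⁻⁴ − 1.56×10⁻⁵| = 1.86×10⁻⁴ T.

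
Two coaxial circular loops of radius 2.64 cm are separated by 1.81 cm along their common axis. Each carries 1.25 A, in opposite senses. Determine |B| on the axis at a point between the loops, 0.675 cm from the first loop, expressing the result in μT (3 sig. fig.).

B ≈ 3.99 μT

Each loop contributes B = μ₀IR²/[2(R²+z²)^(3/2)] on the axis, with z measured from that loop.
Loop 1 (z = 0.00675 m): B₁ = 2.71×10⁻⁵ T. Loop 2 (z = 0.01135 m): B₂ = 2.31×10⁻⁵ T.
The fields oppose: B = |B₁ − B₂| = 3.99×10⁻⁶ T.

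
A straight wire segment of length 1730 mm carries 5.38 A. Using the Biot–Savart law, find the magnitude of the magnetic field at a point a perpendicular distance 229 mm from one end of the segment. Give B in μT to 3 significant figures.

B ≈ 2.33 μT

For a finite straight segment, B = (μ₀I/4πd)(sinθ₁ + sinθ₂), where θ₁, θ₂ are the angles from the perpendicular to each end.
The perpendicular foot is at one end, so the two end-offsets along the wire are 0 and L = 1.73 m.
sinθ₁ = 0/√(0²+0.229²) = 0.0000; sinθ₂ = 1.73/√(1.73²+0.229²) = 0.9914.
B = (4π×10⁻⁷ × 5.38) / (4π × 0.229) × (0.0000 + 0.9914) = 2.33×10⁻⁶ T.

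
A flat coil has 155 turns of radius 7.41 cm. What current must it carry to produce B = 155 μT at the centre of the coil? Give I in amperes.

I ≈ 0.118 A

For an N-turn coil, B = Nμ₀I/(2R) with R = 0.0741 m, so I = 2RB/(Nμ₀) = 2 × 0.0741 × 1.55×10⁻⁴ / (155 × 4π×10⁻⁷) = 0.118 A.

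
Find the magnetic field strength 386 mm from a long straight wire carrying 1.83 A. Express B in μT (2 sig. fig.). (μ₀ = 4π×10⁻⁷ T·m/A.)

For an infinitely long straight wire, B = μ₀I/(2πd).
B = (4π×10⁻⁷ × 1.83) / (2π × 0.386) = 9.48×10⁻⁷ T.

B ≈ 0.95 μT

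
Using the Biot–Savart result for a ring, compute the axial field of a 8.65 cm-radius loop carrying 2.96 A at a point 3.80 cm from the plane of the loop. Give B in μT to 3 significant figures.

On the axis of a circular loop, B = μ₀IR² / [2(R²+z²)^(3/2)].
R² + z² = (0.0865)² + (0.038)² = 0.008926 m², and (R²+z²)^(3/2) = 8.43×10⁻⁴ m³.
B = (4π×10⁻⁷ × 2.96 × 0.007482) / (2 × 8.43×10⁻⁴) = 1.65×10⁻⁵ T.

B ≈ 16.5 μT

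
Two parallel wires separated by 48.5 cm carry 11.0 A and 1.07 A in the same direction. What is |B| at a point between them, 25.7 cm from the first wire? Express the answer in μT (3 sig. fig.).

B ≈ 7.62 μT

Each long wire gives B = μ₀I/(2πd). Distances are d₁ = 0.257 m and d₂ = 0.228 m.
B₁ = 8.56×10⁻⁶ T, B₂ = 9.39×10⁻⁷ T.
Between parallel currents the two contributions point in opposite directions, so they subtract. B = |B₁ − B₂| = |8.56×10⁻⁶ − 9.39×10⁻⁷| = 7.62×10⁻⁶ T.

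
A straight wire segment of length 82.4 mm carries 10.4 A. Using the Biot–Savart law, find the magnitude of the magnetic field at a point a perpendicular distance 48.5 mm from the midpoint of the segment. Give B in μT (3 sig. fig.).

For a finite straight segment, B = (μ₀I/4πd)(sinθ₁ + sinθ₂), where θ₁, θ₂ are the angles from the perpendicular to each end.
The perpendicular from the point meets the wire at its midpoint, so each end is L/2 = 0.0412 m away along the wire.
sinθ₁ = 0.0412/√(0.0412²+0.0485²) = 0.6474; sinθ₂ = 0.0412/√(0.0412²+0.0485²) = 0.6474.
B = (4π×10⁻⁷ × 10.4) / (4π × 0.0485) × (0.6474 + 0.6474) = 2.78×10⁻⁵ T.

B ≈ 27.8 μT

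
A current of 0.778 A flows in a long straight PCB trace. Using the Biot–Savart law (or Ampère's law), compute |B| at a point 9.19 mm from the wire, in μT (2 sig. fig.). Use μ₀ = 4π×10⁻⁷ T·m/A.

B ≈ 17 μT

For an infinitely long straight wire, B = μ₀I/(2πd).
B = (4π×10⁻⁷ × 0.778) / (2π × 0.00919) = 1.69×10⁻⁵ T.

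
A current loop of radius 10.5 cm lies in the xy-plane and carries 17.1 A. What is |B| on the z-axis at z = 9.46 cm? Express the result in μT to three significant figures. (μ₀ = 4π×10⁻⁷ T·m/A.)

B ≈ 42.0 μT

On the axis of a circular loop, B = μ₀IR² / [2(R²+z²)^(3/2)].
R² + z² = (0.105)² + (0.0946)² = 0.01997 m², and (R²+z²)^(3/2) = 2.82×10⁻³ m³.
B = (4π×10⁻⁷ × 17.1 × 0.01102) / (2 × 2.82×10⁻³) = 4.20×10⁻⁵ T.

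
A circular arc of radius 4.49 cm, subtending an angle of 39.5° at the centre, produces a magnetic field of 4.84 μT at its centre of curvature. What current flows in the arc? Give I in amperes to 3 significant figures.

I ≈ 3.15 A

For a circular arc, B = μ₀Iφ/(4πR) with φ in radians; here φ = 0.6894 rad.
So I = 4πRB/(μ₀φ) = 4π × 0.0449 × 4.84×10⁻⁶ / (4π×10⁻⁷ × 0.6894) = 3.15 A.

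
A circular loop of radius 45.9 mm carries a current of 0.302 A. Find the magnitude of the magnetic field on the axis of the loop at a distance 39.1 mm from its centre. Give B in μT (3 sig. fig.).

On the axis of a circular loop, B = μ₀IR² / [2(R²+z²)^(3/2)].
R² + z² = (0.0459)² + (0.0391)² = 0.003636 m², and (R²+z²)^(3/2) = 2.19×10⁻⁴ m³.
B = (4π×10⁻⁷ × 0.302 × 0.002107) / (2 × 2.19×10⁻⁴) = 1.82×10⁻⁶ T.

B ≈ 1.82 μT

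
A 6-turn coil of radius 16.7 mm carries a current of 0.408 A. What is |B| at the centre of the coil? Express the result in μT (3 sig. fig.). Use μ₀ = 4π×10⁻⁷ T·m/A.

For an N-turn flat coil, B = Nμ₀I/(2R) with R = 0.0167 m.
B = 6 × 1.54×10⁻⁵ T = 9.21×10⁻⁵ T.

B ≈ 92.1 μT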